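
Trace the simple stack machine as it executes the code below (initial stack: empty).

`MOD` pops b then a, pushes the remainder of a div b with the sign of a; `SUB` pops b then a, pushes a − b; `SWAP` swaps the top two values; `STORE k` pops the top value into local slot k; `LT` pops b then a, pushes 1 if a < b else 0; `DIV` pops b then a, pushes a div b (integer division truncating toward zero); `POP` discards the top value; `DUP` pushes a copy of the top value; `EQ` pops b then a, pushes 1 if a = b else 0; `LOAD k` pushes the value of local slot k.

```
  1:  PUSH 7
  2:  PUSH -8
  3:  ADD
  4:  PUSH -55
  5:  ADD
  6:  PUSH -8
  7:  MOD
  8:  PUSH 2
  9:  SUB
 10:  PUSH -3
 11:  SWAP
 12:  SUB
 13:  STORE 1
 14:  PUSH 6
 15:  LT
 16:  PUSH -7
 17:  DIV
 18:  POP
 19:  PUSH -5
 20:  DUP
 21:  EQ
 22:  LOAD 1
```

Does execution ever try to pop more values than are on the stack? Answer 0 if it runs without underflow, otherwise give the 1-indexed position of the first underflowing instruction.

PUSH 7   → 7
PUSH -8  → 7 -8
ADD      → -1
PUSH -55 → -1 -55
ADD      → -56
PUSH -8  → -56 -8
MOD      → 0
PUSH 2   → 0 2
SUB      → -2
PUSH -3  → -2 -3
SWAP     → -3 -2
SUB      → -1
STORE 1  → (empty)
PUSH 6   → 6
LT  — needs 2 operands, stack has 1 → underflow

15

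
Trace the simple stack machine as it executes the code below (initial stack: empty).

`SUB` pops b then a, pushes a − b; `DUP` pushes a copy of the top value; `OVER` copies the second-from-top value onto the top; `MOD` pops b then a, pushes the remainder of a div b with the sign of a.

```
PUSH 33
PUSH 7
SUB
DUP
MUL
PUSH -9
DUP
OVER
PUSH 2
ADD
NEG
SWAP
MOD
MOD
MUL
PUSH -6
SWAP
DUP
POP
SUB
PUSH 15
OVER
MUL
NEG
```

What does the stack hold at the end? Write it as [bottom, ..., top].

[1346, -20190]

PUSH 33 → [33]
PUSH 7  → [33, 7]
SUB     → [26]
DUP     → [26, 26]
MUL     → [676]
PUSH -9 → [676, -9]
DUP     → [676, -9, -9]
OVER    → [676, -9, -9, -9]
PUSH 2  → [676, -9, -9, -9, 2]
ADD     → [676, -9, -9, -7]
NEG     → [676, -9, -9, 7]
SWAP    → [676, -9, 7, -9]
MOD     → [676, -9, 7]
MOD     → [676, -2]
MUL     → [-1352]
PUSH -6 → [-1352, -6]
SWAP    → [-6, -1352]
DUP     → [-6, -1352, -1352]
POP     → [-6, -1352]
SUB     → [1346]
PUSH 15 → [1346, 15]
OVER    → [1346, 15, 1346]
MUL     → [1346, 20190]
NEG     → [1346, -20190]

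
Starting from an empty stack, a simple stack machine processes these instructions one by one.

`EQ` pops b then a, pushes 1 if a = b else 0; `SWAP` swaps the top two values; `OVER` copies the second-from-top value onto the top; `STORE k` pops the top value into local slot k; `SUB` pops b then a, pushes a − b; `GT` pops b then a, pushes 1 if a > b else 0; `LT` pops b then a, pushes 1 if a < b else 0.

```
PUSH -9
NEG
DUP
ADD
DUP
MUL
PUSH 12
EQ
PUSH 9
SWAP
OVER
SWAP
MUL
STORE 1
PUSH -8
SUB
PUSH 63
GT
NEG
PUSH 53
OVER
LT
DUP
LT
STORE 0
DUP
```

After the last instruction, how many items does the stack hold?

PUSH -9 → -9
NEG     → 9
DUP     → 9 9
ADD     → 18
DUP     → 18 18
MUL     → 324
PUSH 12 → 324 12
EQ      → 0
PUSH 9  → 0 9
SWAP    → 9 0
OVER    → 9 0 9
SWAP    → 9 9 0
MUL     → 9 0
STORE 1 → 9
PUSH -8 → 9 -8
SUB     → 17
PUSH 63 → 17 63
GT      → 0
NEG     → 0
PUSH 53 → 0 53
OVER    → 0 53 0
LT      → 0 0
DUP     → 0 0 0
LT      → 0 0
STORE 0 → 0
DUP     → 0 0

2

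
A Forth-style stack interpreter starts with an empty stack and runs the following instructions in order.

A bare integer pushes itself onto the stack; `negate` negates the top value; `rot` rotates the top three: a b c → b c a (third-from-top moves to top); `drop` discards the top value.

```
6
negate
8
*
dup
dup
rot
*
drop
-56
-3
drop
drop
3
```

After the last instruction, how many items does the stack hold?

6      -> [6]
negate -> [-6]
8      -> [-6, 8]
*      -> [-48]
dup    -> [-48, -48]
dup    -> [-48, -48, -48]
rot    -> [-48, -48, -48]
*      -> [-48, 2304]
drop   -> [-48]
-56    -> [-48, -56]
-3     -> [-48, -56, -3]
drop   -> [-48, -56]
drop   -> [-48]
3      -> [-48, 3]

2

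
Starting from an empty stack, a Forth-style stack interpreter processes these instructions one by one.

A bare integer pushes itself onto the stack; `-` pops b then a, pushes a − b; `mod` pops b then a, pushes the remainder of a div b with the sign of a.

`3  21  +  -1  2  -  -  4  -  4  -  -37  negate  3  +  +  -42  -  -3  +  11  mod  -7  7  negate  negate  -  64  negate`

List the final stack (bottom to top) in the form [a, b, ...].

3      : 3
21     : 3 21
+      : 24
-1     : 24 -1
2      : 24 -1 2
-      : 24 -3
-      : 27
4      : 27 4
-      : 23
4      : 23 4
-      : 19
-37    : 19 -37
negate : 19 37
3      : 19 37 3
+      : 19 40
+      : 59
-42    : 59 -42
-      : 101
-3     : 101 -3
+      : 98
11     : 98 11
mod    : 10
-7     : 10 -7
7      : 10 -7 7
negate : 10 -7 -7
negate : 10 -7 7
-      : 10 -14
64     : 10 -14 64
negate : 10 -14 -64

[10, -14, -64]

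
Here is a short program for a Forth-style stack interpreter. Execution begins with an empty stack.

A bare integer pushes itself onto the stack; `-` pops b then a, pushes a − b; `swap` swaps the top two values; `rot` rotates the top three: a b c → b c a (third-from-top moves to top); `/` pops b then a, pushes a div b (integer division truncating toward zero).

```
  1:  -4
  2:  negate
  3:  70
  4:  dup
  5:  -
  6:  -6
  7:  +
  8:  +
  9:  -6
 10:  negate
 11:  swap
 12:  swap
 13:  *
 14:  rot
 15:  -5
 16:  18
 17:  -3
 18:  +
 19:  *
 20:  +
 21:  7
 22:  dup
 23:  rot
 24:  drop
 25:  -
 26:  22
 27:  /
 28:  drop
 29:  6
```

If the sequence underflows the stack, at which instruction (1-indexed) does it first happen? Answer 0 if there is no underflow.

14

-4     : [-4]
negate : [4]
70     : [4, 70]
dup    : [4, 70, 70]
-      : [4, 0]
-6     : [4, 0, -6]
+      : [4, -6]
+      : [-2]
-6     : [-2, -6]
negate : [-2, 6]
swap   : [6, -2]
swap   : [-2, 6]
*      : [-12]
rot  — needs 3 operands, stack has 1 → underflow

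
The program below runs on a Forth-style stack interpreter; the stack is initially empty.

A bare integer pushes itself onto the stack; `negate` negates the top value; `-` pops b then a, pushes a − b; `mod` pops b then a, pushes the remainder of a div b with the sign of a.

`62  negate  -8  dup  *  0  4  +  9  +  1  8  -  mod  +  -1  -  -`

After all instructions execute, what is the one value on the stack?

62     → 62
negate → -62
-8     → -62 -8
dup    → -62 -8 -8
*      → -62 64
0      → -62 64 0
4      → -62 64 0 4
+      → -62 64 4
9      → -62 64 4 9
+      → -62 64 13
1      → -62 64 13 1
8      → -62 64 13 1 8
-      → -62 64 13 -7
mod    → -62 64 6
+      → -62 70
-1     → -62 70 -1
-      → -62 71
-      → -133

-133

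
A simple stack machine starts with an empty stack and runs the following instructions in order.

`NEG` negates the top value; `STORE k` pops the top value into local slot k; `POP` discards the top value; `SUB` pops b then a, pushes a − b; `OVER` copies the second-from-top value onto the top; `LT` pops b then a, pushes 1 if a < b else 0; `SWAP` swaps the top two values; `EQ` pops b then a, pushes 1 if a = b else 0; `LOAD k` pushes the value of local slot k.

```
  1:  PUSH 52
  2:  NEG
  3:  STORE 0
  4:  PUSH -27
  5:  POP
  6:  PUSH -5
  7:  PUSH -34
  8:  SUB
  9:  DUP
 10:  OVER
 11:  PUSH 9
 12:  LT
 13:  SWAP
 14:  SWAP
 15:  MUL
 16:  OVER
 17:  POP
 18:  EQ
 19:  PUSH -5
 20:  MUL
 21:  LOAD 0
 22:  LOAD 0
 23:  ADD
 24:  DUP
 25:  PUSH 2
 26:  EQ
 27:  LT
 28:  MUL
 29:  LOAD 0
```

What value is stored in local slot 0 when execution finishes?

PUSH 52  -> 52
NEG      -> -52
STORE 0  -> (empty)
PUSH -27 -> -27
POP      -> (empty)
PUSH -5  -> -5
PUSH -34 -> -5 -34
SUB      -> 29
DUP      -> 29 29
OVER     -> 29 29 29
PUSH 9   -> 29 29 29 9
LT       -> 29 29 0
SWAP     -> 29 0 29
SWAP     -> 29 29 0
MUL      -> 29 0
OVER     -> 29 0 29
POP      -> 29 0
EQ       -> 0
PUSH -5  -> 0 -5
MUL      -> 0
LOAD 0   -> 0 -52
LOAD 0   -> 0 -52 -52
ADD      -> 0 -104
DUP      -> 0 -104 -104
PUSH 2   -> 0 -104 -104 2
EQ       -> 0 -104 0
LT       -> 0 1
MUL      -> 0
LOAD 0   -> 0 -52

-52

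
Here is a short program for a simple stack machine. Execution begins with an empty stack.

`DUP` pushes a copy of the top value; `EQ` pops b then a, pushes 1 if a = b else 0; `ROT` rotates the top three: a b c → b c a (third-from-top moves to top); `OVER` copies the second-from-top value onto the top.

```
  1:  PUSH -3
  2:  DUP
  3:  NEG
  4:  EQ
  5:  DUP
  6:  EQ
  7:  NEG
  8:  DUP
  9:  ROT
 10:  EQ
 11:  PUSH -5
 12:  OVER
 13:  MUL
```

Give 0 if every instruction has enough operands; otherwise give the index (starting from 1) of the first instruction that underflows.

9

PUSH -3 -> -3
DUP     -> -3 -3
NEG     -> -3 3
EQ      -> 0
DUP     -> 0 0
EQ      -> 1
NEG     -> -1
DUP     -> -1 -1
ROT  — needs 3 operands, stack has 2 → underflow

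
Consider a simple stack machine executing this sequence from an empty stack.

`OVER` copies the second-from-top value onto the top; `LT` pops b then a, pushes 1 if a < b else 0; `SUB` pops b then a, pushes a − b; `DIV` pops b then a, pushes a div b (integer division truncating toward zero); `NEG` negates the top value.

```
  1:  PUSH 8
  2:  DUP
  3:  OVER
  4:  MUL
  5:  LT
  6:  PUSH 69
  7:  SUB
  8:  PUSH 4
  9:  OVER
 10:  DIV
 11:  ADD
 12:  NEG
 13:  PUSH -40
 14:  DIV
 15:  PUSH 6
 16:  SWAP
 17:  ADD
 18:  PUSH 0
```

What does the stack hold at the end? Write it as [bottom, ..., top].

PUSH 8   → 8
DUP      → 8 8
OVER     → 8 8 8
MUL      → 8 64
LT       → 1
PUSH 69  → 1 69
SUB      → -68
PUSH 4   → -68 4
OVER     → -68 4 -68
DIV      → -68 0
ADD      → -68
NEG      → 68
PUSH -40 → 68 -40
DIV      → -1
PUSH 6   → -1 6
SWAP     → 6 -1
ADD      → 5
PUSH 0   → 5 0

[5, 0]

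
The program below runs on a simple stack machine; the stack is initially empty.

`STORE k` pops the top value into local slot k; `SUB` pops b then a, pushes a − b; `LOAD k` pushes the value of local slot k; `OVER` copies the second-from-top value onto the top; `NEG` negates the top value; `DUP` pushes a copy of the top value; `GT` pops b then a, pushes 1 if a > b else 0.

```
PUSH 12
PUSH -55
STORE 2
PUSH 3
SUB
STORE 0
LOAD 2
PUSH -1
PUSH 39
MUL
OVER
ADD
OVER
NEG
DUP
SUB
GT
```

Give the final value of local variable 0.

9

PUSH 12   12
PUSH -55  12 -55
STORE 2   12
PUSH 3    12 3
SUB       9
STORE 0   (empty)
LOAD 2    -55
PUSH -1   -55 -1
PUSH 39   -55 -1 39
MUL       -55 -39
OVER      -55 -39 -55
ADD       -55 -94
OVER      -55 -94 -55
NEG       -55 -94 55
DUP       -55 -94 55 55
SUB       -55 -94 0
GT        -55 0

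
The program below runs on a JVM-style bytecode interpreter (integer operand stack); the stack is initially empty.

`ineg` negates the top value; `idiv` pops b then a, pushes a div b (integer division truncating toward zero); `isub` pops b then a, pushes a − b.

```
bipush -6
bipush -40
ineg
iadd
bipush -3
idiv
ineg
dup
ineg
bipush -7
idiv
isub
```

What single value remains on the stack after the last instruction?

10

bipush -6  : [-6]
bipush -40 : [-6, -40]
ineg       : [-6, 40]
iadd       : [34]
bipush -3  : [34, -3]
idiv       : [-11]
ineg       : [11]
dup        : [11, 11]
ineg       : [11, -11]
bipush -7  : [11, -11, -7]
idiv       : [11, 1]
isub       : [10]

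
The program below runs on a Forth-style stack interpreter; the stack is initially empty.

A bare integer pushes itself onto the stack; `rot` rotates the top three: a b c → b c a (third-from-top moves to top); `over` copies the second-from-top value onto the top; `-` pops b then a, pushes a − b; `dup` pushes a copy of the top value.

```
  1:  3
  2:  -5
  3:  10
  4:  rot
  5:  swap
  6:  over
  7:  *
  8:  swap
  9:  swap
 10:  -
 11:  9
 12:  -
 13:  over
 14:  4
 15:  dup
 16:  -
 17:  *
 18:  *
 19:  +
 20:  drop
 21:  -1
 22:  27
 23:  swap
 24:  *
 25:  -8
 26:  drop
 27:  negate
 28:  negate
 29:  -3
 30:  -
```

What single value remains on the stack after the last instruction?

-24

3       3
-5      3 -5
10      3 -5 10
rot     -5 10 3
swap    -5 3 10
over    -5 3 10 3
*       -5 3 30
swap    -5 30 3
swap    -5 3 30
-       -5 -27
9       -5 -27 9
-       -5 -36
over    -5 -36 -5
4       -5 -36 -5 4
dup     -5 -36 -5 4 4
-       -5 -36 -5 0
*       -5 -36 0
*       -5 0
+       -5
drop    (empty)
-1      -1
27      -1 27
swap    27 -1
*       -27
-8      -27 -8
drop    -27
negate  27
negate  -27
-3      -27 -3
-       -24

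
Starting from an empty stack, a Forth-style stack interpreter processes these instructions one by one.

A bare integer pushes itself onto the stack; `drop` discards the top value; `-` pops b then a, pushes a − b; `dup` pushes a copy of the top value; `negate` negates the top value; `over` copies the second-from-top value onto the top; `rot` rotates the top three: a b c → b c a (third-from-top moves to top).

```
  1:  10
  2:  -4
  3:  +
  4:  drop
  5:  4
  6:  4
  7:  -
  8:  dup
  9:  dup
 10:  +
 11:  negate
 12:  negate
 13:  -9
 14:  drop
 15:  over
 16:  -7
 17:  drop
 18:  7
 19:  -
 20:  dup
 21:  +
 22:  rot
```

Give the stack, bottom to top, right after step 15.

10      [10]
-4      [10, -4]
+       [6]
drop    []
4       [4]
4       [4, 4]
-       [0]
dup     [0, 0]
dup     [0, 0, 0]
+       [0, 0]
negate  [0, 0]
negate  [0, 0]
-9      [0, 0, -9]
drop    [0, 0]
over    [0, 0, 0]

[0, 0, 0]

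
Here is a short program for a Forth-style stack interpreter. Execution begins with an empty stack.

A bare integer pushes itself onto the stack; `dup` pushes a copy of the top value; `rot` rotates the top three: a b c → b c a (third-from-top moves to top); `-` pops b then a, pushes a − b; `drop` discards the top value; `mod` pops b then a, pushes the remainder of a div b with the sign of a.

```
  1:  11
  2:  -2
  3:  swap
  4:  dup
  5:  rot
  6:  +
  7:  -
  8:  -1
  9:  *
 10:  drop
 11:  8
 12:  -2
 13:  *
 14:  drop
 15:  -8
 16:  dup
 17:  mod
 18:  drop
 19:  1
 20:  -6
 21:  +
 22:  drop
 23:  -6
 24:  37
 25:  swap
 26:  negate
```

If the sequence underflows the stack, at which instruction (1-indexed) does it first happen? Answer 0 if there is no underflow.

11     -> [11]
-2     -> [11, -2]
swap   -> [-2, 11]
dup    -> [-2, 11, 11]
rot    -> [11, 11, -2]
+      -> [11, 9]
-      -> [2]
-1     -> [2, -1]
*      -> [-2]
drop   -> []
8      -> [8]
-2     -> [8, -2]
*      -> [-16]
drop   -> []
-8     -> [-8]
dup    -> [-8, -8]
mod    -> [0]
drop   -> []
1      -> [1]
-6     -> [1, -6]
+      -> [-5]
drop   -> []
-6     -> [-6]
37     -> [-6, 37]
swap   -> [37, -6]
negate -> [37, 6]

0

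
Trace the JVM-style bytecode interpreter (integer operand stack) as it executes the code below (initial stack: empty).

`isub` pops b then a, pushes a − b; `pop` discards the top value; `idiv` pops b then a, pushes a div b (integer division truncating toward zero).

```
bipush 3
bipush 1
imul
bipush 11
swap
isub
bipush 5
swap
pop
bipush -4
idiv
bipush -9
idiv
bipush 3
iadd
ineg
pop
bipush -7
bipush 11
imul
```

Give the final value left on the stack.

-77

bipush 3  -> 3
bipush 1  -> 3 1
imul      -> 3
bipush 11 -> 3 11
swap      -> 11 3
isub      -> 8
bipush 5  -> 8 5
swap      -> 5 8
pop       -> 5
bipush -4 -> 5 -4
idiv      -> -1
bipush -9 -> -1 -9
idiv      -> 0
bipush 3  -> 0 3
iadd      -> 3
ineg      -> -3
pop       -> (empty)
bipush -7 -> -7
bipush 11 -> -7 11
imul      -> -77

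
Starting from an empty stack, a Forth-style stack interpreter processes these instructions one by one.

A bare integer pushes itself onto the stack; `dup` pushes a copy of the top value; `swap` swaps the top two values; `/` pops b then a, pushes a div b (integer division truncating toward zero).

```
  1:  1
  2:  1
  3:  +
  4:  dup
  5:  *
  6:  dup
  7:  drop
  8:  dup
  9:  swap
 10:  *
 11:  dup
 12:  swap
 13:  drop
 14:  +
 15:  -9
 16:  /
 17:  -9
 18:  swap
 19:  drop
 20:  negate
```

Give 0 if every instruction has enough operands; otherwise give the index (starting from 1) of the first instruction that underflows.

14

1    : 1
1    : 1 1
+    : 2
dup  : 2 2
*    : 4
dup  : 4 4
drop : 4
dup  : 4 4
swap : 4 4
*    : 16
dup  : 16 16
swap : 16 16
drop : 16
+  — needs 2 operands, stack has 1 → underflow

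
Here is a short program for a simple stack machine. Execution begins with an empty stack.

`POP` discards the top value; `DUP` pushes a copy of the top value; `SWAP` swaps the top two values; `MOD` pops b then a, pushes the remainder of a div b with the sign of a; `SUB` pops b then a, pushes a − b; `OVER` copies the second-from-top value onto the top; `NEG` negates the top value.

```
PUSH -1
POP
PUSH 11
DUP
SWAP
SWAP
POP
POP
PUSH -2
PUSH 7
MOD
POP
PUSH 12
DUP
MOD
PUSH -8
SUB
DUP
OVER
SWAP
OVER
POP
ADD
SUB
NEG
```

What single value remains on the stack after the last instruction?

8

PUSH -1 → [-1]
POP     → []
PUSH 11 → [11]
DUP     → [11, 11]
SWAP    → [11, 11]
SWAP    → [11, 11]
POP     → [11]
POP     → []
PUSH -2 → [-2]
PUSH 7  → [-2, 7]
MOD     → [-2]
POP     → []
PUSH 12 → [12]
DUP     → [12, 12]
MOD     → [0]
PUSH -8 → [0, -8]
SUB     → [8]
DUP     → [8, 8]
OVER    → [8, 8, 8]
SWAP    → [8, 8, 8]
OVER    → [8, 8, 8, 8]
POP     → [8, 8, 8]
ADD     → [8, 16]
SUB     → [-8]
NEG     → [8]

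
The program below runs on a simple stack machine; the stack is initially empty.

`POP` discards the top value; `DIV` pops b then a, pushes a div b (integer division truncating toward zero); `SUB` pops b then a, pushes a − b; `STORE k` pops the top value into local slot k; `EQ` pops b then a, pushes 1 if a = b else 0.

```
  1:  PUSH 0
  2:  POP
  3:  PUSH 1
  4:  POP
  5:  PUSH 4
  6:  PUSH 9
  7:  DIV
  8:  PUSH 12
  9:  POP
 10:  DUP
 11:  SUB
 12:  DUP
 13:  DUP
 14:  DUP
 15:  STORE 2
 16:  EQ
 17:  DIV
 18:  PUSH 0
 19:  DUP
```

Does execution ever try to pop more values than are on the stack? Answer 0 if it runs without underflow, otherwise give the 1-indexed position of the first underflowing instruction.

PUSH 0  -> 0
POP     -> (empty)
PUSH 1  -> 1
POP     -> (empty)
PUSH 4  -> 4
PUSH 9  -> 4 9
DIV     -> 0
PUSH 12 -> 0 12
POP     -> 0
DUP     -> 0 0
SUB     -> 0
DUP     -> 0 0
DUP     -> 0 0 0
DUP     -> 0 0 0 0
STORE 2 -> 0 0 0
EQ      -> 0 1
DIV     -> 0
PUSH 0  -> 0 0
DUP     -> 0 0 0

0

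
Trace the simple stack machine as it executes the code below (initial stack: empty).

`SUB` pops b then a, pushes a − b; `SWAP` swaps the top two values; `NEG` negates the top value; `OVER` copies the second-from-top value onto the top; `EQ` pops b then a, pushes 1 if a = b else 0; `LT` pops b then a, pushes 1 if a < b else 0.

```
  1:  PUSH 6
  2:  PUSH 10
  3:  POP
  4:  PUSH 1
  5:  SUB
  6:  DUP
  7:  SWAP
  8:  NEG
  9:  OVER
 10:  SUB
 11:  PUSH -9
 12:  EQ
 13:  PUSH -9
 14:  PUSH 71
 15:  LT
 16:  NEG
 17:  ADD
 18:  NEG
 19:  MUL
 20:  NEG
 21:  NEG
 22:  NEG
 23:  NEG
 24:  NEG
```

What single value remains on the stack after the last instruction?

PUSH 6   6
PUSH 10  6 10
POP      6
PUSH 1   6 1
SUB      5
DUP      5 5
SWAP     5 5
NEG      5 -5
OVER     5 -5 5
SUB      5 -10
PUSH -9  5 -10 -9
EQ       5 0
PUSH -9  5 0 -9
PUSH 71  5 0 -9 71
LT       5 0 1
NEG      5 0 -1
ADD      5 -1
NEG      5 1
MUL      5
NEG      -5
NEG      5
NEG      -5
NEG      5
NEG      -5

-5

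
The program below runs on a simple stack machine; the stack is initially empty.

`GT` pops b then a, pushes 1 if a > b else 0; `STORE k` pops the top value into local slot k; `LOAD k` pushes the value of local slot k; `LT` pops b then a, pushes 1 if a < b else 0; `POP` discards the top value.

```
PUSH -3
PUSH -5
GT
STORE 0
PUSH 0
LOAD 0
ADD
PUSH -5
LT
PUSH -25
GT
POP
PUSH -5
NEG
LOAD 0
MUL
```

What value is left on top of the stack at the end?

PUSH -3   [-3]
PUSH -5   [-3, -5]
GT        [1]
STORE 0   []
PUSH 0    [0]
LOAD 0    [0, 1]
ADD       [1]
PUSH -5   [1, -5]
LT        [0]
PUSH -25  [0, -25]
GT        [1]
POP       []
PUSH -5   [-5]
NEG       [5]
LOAD 0    [5, 1]
MUL       [5]

5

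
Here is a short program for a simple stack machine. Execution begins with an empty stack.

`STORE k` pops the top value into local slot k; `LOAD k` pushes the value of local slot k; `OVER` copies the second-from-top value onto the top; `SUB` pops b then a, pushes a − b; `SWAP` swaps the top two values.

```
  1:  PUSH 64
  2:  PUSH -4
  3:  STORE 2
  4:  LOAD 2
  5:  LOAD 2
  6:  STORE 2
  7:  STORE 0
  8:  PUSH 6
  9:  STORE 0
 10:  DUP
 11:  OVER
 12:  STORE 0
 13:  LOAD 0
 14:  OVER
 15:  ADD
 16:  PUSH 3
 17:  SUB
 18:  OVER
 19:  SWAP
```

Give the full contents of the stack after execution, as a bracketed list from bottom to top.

PUSH 64  64
PUSH -4  64 -4
STORE 2  64
LOAD 2   64 -4
LOAD 2   64 -4 -4
STORE 2  64 -4
STORE 0  64
PUSH 6   64 6
STORE 0  64
DUP      64 64
OVER     64 64 64
STORE 0  64 64
LOAD 0   64 64 64
OVER     64 64 64 64
ADD      64 64 128
PUSH 3   64 64 128 3
SUB      64 64 125
OVER     64 64 125 64
SWAP     64 64 64 125

[64, 64, 64, 125]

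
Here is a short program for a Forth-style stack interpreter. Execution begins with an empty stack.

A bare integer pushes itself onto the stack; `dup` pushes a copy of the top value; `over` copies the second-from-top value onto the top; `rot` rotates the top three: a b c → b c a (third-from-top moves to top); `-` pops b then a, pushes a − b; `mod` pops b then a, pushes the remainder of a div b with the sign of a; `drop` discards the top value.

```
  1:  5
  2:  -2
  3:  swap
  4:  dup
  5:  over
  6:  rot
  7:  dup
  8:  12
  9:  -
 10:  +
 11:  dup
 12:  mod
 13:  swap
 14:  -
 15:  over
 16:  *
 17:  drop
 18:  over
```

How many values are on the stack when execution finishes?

5     [5]
-2    [5, -2]
swap  [-2, 5]
dup   [-2, 5, 5]
over  [-2, 5, 5, 5]
rot   [-2, 5, 5, 5]
dup   [-2, 5, 5, 5, 5]
12    [-2, 5, 5, 5, 5, 12]
-     [-2, 5, 5, 5, -7]
+     [-2, 5, 5, -2]
dup   [-2, 5, 5, -2, -2]
mod   [-2, 5, 5, 0]
swap  [-2, 5, 0, 5]
-     [-2, 5, -5]
over  [-2, 5, -5, 5]
*     [-2, 5, -25]
drop  [-2, 5]
over  [-2, 5, -2]

3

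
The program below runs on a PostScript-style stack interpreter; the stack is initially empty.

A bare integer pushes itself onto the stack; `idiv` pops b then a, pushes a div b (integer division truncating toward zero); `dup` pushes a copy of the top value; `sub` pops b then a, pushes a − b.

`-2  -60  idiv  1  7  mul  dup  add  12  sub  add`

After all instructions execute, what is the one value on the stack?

2

-2   : -2
-60  : -2 -60
idiv : 0
1    : 0 1
7    : 0 1 7
mul  : 0 7
dup  : 0 7 7
add  : 0 14
12   : 0 14 12
sub  : 0 2
add  : 2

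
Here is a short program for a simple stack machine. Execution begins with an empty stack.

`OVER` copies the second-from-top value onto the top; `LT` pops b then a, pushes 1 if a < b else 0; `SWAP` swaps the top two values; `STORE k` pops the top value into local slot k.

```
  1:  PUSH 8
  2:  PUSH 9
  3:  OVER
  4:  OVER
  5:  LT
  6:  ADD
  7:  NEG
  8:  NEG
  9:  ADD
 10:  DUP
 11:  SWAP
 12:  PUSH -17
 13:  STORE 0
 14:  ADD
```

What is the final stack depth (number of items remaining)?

1

PUSH 8   : 8
PUSH 9   : 8 9
OVER     : 8 9 8
OVER     : 8 9 8 9
LT       : 8 9 1
ADD      : 8 10
NEG      : 8 -10
NEG      : 8 10
ADD      : 18
DUP      : 18 18
SWAP     : 18 18
PUSH -17 : 18 18 -17
STORE 0  : 18 18
ADD      : 36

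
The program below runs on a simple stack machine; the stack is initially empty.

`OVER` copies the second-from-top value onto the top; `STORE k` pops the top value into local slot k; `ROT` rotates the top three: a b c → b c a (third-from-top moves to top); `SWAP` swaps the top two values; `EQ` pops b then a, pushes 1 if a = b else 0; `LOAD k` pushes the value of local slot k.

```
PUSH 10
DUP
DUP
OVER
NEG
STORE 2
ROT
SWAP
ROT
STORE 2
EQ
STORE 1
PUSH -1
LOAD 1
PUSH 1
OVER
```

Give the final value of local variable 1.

PUSH 10 : 10
DUP     : 10 10
DUP     : 10 10 10
OVER    : 10 10 10 10
NEG     : 10 10 10 -10
STORE 2 : 10 10 10
ROT     : 10 10 10
SWAP    : 10 10 10
ROT     : 10 10 10
STORE 2 : 10 10
EQ      : 1
STORE 1 : (empty)
PUSH -1 : -1
LOAD 1  : -1 1
PUSH 1  : -1 1 1
OVER    : -1 1 1 1

1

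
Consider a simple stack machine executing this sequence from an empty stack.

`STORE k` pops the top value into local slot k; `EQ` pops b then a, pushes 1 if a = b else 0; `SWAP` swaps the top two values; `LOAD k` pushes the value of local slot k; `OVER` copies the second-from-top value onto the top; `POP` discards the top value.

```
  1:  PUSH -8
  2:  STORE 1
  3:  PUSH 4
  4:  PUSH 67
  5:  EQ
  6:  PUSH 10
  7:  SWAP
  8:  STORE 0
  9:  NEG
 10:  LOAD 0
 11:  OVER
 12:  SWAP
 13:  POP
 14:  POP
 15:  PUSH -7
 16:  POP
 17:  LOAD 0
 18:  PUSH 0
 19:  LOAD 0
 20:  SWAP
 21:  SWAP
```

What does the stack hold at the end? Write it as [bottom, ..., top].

[-10, 0, 0, 0]

PUSH -8 : [-8]
STORE 1 : []
PUSH 4  : [4]
PUSH 67 : [4, 67]
EQ      : [0]
PUSH 10 : [0, 10]
SWAP    : [10, 0]
STORE 0 : [10]
NEG     : [-10]
LOAD 0  : [-10, 0]
OVER    : [-10, 0, -10]
SWAP    : [-10, -10, 0]
POP     : [-10, -10]
POP     : [-10]
PUSH -7 : [-10, -7]
POP     : [-10]
LOAD 0  : [-10, 0]
PUSH 0  : [-10, 0, 0]
LOAD 0  : [-10, 0, 0, 0]
SWAP    : [-10, 0, 0, 0]
SWAP    : [-10, 0, 0, 0]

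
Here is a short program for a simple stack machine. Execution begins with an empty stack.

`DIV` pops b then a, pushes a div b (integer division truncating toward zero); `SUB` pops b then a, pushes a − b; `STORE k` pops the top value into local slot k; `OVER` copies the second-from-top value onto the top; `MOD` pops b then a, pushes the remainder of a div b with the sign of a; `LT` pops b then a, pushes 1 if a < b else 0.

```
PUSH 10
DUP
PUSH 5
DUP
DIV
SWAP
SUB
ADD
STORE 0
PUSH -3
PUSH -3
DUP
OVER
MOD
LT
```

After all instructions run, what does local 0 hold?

PUSH 10 -> 10
DUP     -> 10 10
PUSH 5  -> 10 10 5
DUP     -> 10 10 5 5
DIV     -> 10 10 1
SWAP    -> 10 1 10
SUB     -> 10 -9
ADD     -> 1
STORE 0 -> (empty)
PUSH -3 -> -3
PUSH -3 -> -3 -3
DUP     -> -3 -3 -3
OVER    -> -3 -3 -3 -3
MOD     -> -3 -3 0
LT      -> -3 1

1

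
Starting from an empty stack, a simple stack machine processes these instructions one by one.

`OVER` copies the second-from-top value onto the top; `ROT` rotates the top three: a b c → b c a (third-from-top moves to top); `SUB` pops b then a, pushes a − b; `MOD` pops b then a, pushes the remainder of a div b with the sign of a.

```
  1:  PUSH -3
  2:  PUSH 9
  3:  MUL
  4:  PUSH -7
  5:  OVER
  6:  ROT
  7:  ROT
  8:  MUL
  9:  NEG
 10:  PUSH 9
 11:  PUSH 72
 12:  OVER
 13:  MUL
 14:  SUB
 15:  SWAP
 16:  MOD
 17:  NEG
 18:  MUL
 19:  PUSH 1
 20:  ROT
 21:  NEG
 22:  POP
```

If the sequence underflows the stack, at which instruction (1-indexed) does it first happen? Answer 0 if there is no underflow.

PUSH -3 -> -3
PUSH 9  -> -3 9
MUL     -> -27
PUSH -7 -> -27 -7
OVER    -> -27 -7 -27
ROT     -> -7 -27 -27
ROT     -> -27 -27 -7
MUL     -> -27 189
NEG     -> -27 -189
PUSH 9  -> -27 -189 9
PUSH 72 -> -27 -189 9 72
OVER    -> -27 -189 9 72 9
MUL     -> -27 -189 9 648
SUB     -> -27 -189 -639
SWAP    -> -27 -639 -189
MOD     -> -27 -72
NEG     -> -27 72
MUL     -> -1944
PUSH 1  -> -1944 1
ROT  — needs 3 operands, stack has 2 → underflow

20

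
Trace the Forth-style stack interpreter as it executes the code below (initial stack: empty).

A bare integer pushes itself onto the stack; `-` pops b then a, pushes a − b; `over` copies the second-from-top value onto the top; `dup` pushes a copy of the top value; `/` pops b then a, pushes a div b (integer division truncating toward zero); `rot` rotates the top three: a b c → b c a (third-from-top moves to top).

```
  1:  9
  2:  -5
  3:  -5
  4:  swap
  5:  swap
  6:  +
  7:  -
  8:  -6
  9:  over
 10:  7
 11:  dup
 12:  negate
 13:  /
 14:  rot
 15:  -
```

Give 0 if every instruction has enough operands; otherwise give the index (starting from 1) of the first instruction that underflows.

0

9      → 9
-5     → 9 -5
-5     → 9 -5 -5
swap   → 9 -5 -5
swap   → 9 -5 -5
+      → 9 -10
-      → 19
-6     → 19 -6
over   → 19 -6 19
7      → 19 -6 19 7
dup    → 19 -6 19 7 7
negate → 19 -6 19 7 -7
/      → 19 -6 19 -1
rot    → 19 19 -1 -6
-      → 19 19 5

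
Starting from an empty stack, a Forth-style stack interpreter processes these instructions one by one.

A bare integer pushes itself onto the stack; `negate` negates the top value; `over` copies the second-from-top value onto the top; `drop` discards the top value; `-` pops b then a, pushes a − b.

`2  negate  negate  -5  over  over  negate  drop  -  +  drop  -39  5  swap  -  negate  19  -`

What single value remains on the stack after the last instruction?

2       [2]
negate  [-2]
negate  [2]
-5      [2, -5]
over    [2, -5, 2]
over    [2, -5, 2, -5]
negate  [2, -5, 2, 5]
drop    [2, -5, 2]
-       [2, -7]
+       [-5]
drop    []
-39     [-39]
5       [-39, 5]
swap    [5, -39]
-       [44]
negate  [-44]
19      [-44, 19]
-       [-63]

-63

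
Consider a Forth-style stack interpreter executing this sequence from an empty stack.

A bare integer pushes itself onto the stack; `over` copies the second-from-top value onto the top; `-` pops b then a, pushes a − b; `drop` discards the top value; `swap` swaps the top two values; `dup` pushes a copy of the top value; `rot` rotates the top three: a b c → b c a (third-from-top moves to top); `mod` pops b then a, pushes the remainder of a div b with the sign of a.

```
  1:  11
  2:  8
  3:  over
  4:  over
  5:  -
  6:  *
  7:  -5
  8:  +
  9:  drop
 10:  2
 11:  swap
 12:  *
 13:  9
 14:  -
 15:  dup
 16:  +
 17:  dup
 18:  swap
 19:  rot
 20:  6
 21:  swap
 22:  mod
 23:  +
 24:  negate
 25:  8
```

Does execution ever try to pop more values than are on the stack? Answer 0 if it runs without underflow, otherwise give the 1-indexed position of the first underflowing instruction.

11   : 11
8    : 11 8
over : 11 8 11
over : 11 8 11 8
-    : 11 8 3
*    : 11 24
-5   : 11 24 -5
+    : 11 19
drop : 11
2    : 11 2
swap : 2 11
*    : 22
9    : 22 9
-    : 13
dup  : 13 13
+    : 26
dup  : 26 26
swap : 26 26
rot  — needs 3 operands, stack has 2 → underflow

19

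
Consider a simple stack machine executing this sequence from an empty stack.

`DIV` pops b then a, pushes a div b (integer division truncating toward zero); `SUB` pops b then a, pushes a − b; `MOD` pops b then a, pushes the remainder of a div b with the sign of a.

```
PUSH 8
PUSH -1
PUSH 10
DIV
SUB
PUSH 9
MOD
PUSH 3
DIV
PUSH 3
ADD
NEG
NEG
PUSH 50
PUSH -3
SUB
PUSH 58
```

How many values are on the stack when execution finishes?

PUSH 8  : [8]
PUSH -1 : [8, -1]
PUSH 10 : [8, -1, 10]
DIV     : [8, 0]
SUB     : [8]
PUSH 9  : [8, 9]
MOD     : [8]
PUSH 3  : [8, 3]
DIV     : [2]
PUSH 3  : [2, 3]
ADD     : [5]
NEG     : [-5]
NEG     : [5]
PUSH 50 : [5, 50]
PUSH -3 : [5, 50, -3]
SUB     : [5, 53]
PUSH 58 : [5, 53, 58]

3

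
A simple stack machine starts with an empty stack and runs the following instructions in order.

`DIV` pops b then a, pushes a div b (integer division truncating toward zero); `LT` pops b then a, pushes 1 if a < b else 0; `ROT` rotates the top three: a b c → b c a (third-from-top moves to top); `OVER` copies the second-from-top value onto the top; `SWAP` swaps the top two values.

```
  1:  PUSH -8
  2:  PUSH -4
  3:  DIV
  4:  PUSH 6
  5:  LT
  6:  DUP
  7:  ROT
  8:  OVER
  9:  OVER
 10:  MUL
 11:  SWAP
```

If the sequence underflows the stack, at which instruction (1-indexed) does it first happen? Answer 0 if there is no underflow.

7

PUSH -8 → -8
PUSH -4 → -8 -4
DIV     → 2
PUSH 6  → 2 6
LT      → 1
DUP     → 1 1
ROT  — needs 3 operands, stack has 2 → underflow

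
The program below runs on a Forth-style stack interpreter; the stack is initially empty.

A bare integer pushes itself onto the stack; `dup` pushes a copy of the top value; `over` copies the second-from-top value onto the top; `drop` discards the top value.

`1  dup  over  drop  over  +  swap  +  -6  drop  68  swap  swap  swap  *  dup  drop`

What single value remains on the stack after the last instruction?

204

1    -> [1]
dup  -> [1, 1]
over -> [1, 1, 1]
drop -> [1, 1]
over -> [1, 1, 1]
+    -> [1, 2]
swap -> [2, 1]
+    -> [3]
-6   -> [3, -6]
drop -> [3]
68   -> [3, 68]
swap -> [68, 3]
swap -> [3, 68]
swap -> [68, 3]
*    -> [204]
dup  -> [204, 204]
drop -> [204]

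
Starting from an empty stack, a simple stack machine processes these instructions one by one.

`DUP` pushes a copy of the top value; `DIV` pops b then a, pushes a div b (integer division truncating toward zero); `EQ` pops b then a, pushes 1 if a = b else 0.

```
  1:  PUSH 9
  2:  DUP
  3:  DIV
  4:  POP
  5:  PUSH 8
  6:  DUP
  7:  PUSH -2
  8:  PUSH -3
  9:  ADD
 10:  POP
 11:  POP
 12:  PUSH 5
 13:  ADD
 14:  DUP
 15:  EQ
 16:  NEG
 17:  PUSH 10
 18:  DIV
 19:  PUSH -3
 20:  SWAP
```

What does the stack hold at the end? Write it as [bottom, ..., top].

[-3, 0]

PUSH 9  -> 9
DUP     -> 9 9
DIV     -> 1
POP     -> (empty)
PUSH 8  -> 8
DUP     -> 8 8
PUSH -2 -> 8 8 -2
PUSH -3 -> 8 8 -2 -3
ADD     -> 8 8 -5
POP     -> 8 8
POP     -> 8
PUSH 5  -> 8 5
ADD     -> 13
DUP     -> 13 13
EQ      -> 1
NEG     -> -1
PUSH 10 -> -1 10
DIV     -> 0
PUSH -3 -> 0 -3
SWAP    -> -3 0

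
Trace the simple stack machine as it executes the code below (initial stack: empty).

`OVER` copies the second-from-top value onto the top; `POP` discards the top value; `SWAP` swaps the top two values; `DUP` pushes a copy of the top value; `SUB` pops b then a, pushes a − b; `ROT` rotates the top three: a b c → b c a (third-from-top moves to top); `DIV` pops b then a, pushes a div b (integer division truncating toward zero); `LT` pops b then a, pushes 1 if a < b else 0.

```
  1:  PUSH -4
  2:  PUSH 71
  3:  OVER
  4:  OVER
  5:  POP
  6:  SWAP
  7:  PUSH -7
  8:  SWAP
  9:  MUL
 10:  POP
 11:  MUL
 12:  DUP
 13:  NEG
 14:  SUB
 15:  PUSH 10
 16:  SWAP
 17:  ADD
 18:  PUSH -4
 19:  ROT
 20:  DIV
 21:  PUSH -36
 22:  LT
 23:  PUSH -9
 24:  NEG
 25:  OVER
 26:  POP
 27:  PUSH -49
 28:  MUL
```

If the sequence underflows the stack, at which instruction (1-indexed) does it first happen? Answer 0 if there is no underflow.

19

PUSH -4 → -4
PUSH 71 → -4 71
OVER    → -4 71 -4
OVER    → -4 71 -4 71
POP     → -4 71 -4
SWAP    → -4 -4 71
PUSH -7 → -4 -4 71 -7
SWAP    → -4 -4 -7 71
MUL     → -4 -4 -497
POP     → -4 -4
MUL     → 16
DUP     → 16 16
NEG     → 16 -16
SUB     → 32
PUSH 10 → 32 10
SWAP    → 10 32
ADD     → 42
PUSH -4 → 42 -4
ROT  — needs 3 operands, stack has 2 → underflow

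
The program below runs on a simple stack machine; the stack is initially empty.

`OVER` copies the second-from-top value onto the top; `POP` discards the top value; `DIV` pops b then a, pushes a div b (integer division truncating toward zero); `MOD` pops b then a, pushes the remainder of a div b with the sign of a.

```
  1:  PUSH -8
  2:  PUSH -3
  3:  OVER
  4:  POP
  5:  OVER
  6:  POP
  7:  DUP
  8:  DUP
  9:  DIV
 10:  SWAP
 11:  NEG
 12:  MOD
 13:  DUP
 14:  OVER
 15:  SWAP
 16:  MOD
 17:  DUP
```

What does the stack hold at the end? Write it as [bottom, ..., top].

PUSH -8 : -8
PUSH -3 : -8 -3
OVER    : -8 -3 -8
POP     : -8 -3
OVER    : -8 -3 -8
POP     : -8 -3
DUP     : -8 -3 -3
DUP     : -8 -3 -3 -3
DIV     : -8 -3 1
SWAP    : -8 1 -3
NEG     : -8 1 3
MOD     : -8 1
DUP     : -8 1 1
OVER    : -8 1 1 1
SWAP    : -8 1 1 1
MOD     : -8 1 0
DUP     : -8 1 0 0

[-8, 1, 0, 0]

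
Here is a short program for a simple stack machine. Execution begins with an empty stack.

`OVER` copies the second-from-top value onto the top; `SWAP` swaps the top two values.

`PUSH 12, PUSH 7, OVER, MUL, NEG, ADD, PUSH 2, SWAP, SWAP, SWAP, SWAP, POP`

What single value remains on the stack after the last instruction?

PUSH 12 -> 12
PUSH 7  -> 12 7
OVER    -> 12 7 12
MUL     -> 12 84
NEG     -> 12 -84
ADD     -> -72
PUSH 2  -> -72 2
SWAP    -> 2 -72
SWAP    -> -72 2
SWAP    -> 2 -72
SWAP    -> -72 2
POP     -> -72

-72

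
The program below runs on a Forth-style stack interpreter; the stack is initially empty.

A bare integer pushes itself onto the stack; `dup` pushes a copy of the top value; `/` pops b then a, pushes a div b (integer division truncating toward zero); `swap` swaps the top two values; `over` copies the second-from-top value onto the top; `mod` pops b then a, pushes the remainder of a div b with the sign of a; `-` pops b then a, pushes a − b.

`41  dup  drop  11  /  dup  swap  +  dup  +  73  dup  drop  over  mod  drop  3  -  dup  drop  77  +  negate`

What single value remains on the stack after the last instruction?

-86

41     → [41]
dup    → [41, 41]
drop   → [41]
11     → [41, 11]
/      → [3]
dup    → [3, 3]
swap   → [3, 3]
+      → [6]
dup    → [6, 6]
+      → [12]
73     → [12, 73]
dup    → [12, 73, 73]
drop   → [12, 73]
over   → [12, 73, 12]
mod    → [12, 1]
drop   → [12]
3      → [12, 3]
-      → [9]
dup    → [9, 9]
drop   → [9]
77     → [9, 77]
+      → [86]
negate → [-86]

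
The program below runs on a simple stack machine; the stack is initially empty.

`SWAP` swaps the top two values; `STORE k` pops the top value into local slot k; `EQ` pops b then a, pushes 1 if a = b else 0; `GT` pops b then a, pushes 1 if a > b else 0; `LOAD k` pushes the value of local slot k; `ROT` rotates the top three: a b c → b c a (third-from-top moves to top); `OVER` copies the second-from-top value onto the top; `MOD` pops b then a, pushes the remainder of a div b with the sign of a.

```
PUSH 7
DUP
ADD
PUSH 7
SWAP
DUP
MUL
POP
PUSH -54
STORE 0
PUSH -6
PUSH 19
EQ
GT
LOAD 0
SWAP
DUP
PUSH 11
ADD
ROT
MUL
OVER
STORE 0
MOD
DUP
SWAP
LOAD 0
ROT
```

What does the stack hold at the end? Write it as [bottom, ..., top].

PUSH 7   -> 7
DUP      -> 7 7
ADD      -> 14
PUSH 7   -> 14 7
SWAP     -> 7 14
DUP      -> 7 14 14
MUL      -> 7 196
POP      -> 7
PUSH -54 -> 7 -54
STORE 0  -> 7
PUSH -6  -> 7 -6
PUSH 19  -> 7 -6 19
EQ       -> 7 0
GT       -> 1
LOAD 0   -> 1 -54
SWAP     -> -54 1
DUP      -> -54 1 1
PUSH 11  -> -54 1 1 11
ADD      -> -54 1 12
ROT      -> 1 12 -54
MUL      -> 1 -648
OVER     -> 1 -648 1
STORE 0  -> 1 -648
MOD      -> 1
DUP      -> 1 1
SWAP     -> 1 1
LOAD 0   -> 1 1 1
ROT      -> 1 1 1

[1, 1, 1]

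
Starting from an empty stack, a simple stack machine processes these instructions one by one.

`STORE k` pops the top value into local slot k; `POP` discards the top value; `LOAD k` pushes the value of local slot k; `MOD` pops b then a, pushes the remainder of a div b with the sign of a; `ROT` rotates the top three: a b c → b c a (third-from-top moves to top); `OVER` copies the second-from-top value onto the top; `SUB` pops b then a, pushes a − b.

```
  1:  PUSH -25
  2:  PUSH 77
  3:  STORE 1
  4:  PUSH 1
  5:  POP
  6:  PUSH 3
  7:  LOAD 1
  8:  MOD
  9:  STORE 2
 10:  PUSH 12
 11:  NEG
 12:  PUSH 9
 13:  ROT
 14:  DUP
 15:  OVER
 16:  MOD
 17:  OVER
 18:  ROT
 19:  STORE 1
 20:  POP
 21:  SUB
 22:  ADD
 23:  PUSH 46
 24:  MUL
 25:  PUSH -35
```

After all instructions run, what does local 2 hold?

PUSH -25 -> [-25]
PUSH 77  -> [-25, 77]
STORE 1  -> [-25]
PUSH 1   -> [-25, 1]
POP      -> [-25]
PUSH 3   -> [-25, 3]
LOAD 1   -> [-25, 3, 77]
MOD      -> [-25, 3]
STORE 2  -> [-25]
PUSH 12  -> [-25, 12]
NEG      -> [-25, -12]
PUSH 9   -> [-25, -12, 9]
ROT      -> [-12, 9, -25]
DUP      -> [-12, 9, -25, -25]
OVER     -> [-12, 9, -25, -25, -25]
MOD      -> [-12, 9, -25, 0]
OVER     -> [-12, 9, -25, 0, -25]
ROT      -> [-12, 9, 0, -25, -25]
STORE 1  -> [-12, 9, 0, -25]
POP      -> [-12, 9, 0]
SUB      -> [-12, 9]
ADD      -> [-3]
PUSH 46  -> [-3, 46]
MUL      -> [-138]
PUSH -35 -> [-138, -35]

3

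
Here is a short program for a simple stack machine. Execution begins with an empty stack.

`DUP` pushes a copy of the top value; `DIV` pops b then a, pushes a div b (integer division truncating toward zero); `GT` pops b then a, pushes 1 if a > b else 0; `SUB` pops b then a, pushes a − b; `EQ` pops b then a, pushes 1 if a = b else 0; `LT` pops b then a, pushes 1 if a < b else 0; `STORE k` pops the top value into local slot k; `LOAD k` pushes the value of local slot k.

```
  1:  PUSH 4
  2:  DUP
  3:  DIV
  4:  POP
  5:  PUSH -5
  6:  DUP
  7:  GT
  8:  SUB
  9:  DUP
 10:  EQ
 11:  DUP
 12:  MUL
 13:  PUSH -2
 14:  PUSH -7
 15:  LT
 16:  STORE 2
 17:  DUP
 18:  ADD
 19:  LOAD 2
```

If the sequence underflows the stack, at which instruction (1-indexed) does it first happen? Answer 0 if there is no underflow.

8

PUSH 4  → [4]
DUP     → [4, 4]
DIV     → [1]
POP     → []
PUSH -5 → [-5]
DUP     → [-5, -5]
GT      → [0]
SUB  — needs 2 operands, stack has 1 → underflow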